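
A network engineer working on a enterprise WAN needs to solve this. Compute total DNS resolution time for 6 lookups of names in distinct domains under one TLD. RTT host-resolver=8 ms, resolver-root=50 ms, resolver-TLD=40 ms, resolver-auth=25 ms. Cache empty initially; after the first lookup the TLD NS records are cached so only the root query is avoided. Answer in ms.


Lookup 1 (cold cache): local + root + TLD + auth = 8 + 50 + 40 + 25 = 123 ms
Lookups 2..6 (TLD NS cached -> skip root; new domain -> still ask TLD and auth): local + TLD + auth = 8 + 40 + 25 = 73 ms each
Remaining 5 lookups: 5 * 73 = 365 ms
Total = 123 + 365 = 488 ms

488


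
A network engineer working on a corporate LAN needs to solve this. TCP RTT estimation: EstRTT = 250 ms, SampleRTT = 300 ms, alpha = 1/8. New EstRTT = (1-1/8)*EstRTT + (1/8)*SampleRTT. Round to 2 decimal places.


Given: EstRTT = 250 ms, SampleRTT = 300 ms, alpha = 1/8
New EstRTT = (1 - alpha) * EstRTT + alpha * SampleRTT
(7/8) * 250 = 218.75
(1/8) * 300 = 37.5
New EstRTT = 218.75 + 37.5 = 256.25 ms -> 256.25 ms (2 dp)

256.25


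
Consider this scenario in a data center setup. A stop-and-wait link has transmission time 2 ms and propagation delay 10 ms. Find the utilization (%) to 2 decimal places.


Given: Ttrans = 2 ms, Tprop = 10 ms
RTT = 2 * Tprop = 2 * 10 = 20 ms
U = Ttrans / (Ttrans + RTT)
U = 2 / (2 + 20)
U = 2 / 22 = 0.090909
U% = 9.09%

9.09


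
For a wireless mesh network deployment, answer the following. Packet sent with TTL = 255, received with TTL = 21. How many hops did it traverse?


Given: initial TTL = 255, received TTL = 21
Hops = initial TTL - received TTL
Hops = 255 - 21 = 234

234


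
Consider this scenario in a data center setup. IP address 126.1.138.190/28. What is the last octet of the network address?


Given: IP = 126.1.138.190, prefix = /28
Subnet mask = 255.255.255.240
Last octet of IP: 190
Last octet of mask: 240
Network last octet = 190 AND 240 = 176

176


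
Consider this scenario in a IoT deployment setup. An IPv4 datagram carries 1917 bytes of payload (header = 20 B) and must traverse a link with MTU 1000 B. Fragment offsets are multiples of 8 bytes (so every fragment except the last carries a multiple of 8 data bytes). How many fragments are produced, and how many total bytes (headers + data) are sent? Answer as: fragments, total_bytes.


Max data per non-final fragment = floor((MTU - header)/8)*8 = floor((1000 - 20)/8)*8 = floor(980/8)*8 = 976 B
Final fragment needs no 8-byte alignment: it can carry up to MTU - header = 980 B
Non-final fragments needed = ceil((payload - 980) / 976) = ceil(937/976) = ceil(0.9600) = 1
Number of fragments = 1 + 1 = 2
Fragment sizes (data): 1 * 976 B + 941 B (last, 941 <= 980 OK)
Total bytes sent = payload + n_frags * header = 1917 + 2*20 = 1917 + 40 = 1957 B

2, 1957


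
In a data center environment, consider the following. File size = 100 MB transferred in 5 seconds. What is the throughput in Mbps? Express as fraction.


Given: file = 100 MB, time = 5 s
File in Mb = 100 * 8 = 800 Mb
Throughput = 800 / 5 Mbps
Throughput = 160 Mbps

160


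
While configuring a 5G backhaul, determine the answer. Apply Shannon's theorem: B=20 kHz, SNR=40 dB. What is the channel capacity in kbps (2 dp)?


Given: B = 20 kHz, SNR = 40 dB
SNR linear = 10^(40/10) = 10000
1 + SNR = 10001
log2(10001) = 13.2878566418
C = 20 * 1000 * 13.2878566418 = 265757.1328 bps
C = 265.757133 kbps -> 265.76 kbps (2 dp)

265.76


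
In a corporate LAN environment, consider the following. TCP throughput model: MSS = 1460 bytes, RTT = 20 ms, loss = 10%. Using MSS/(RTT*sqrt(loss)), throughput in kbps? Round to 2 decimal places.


Given: MSS = 1460 bytes, RTT = 20 ms, loss = 10%
RTT in seconds = 20 / 1000 = 0.02
Loss rate = 10% = 0.1
sqrt(loss) = sqrt(0.1) = 0.316227766017
Throughput (bytes/s) = 1460 / (0.02 * 0.316227766017) = 230846.2692
Throughput (kbps) = 230846.2692 * 8 / 1000 = 1846.770154 -> 1846.77 kbps (2 dp)

1846.77


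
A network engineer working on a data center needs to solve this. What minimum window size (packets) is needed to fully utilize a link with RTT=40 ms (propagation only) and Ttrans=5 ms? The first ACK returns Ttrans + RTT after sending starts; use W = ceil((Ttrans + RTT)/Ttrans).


Given: Ttrans = 5 ms, RTT = 40 ms (= 2 * Tprop, Tprop = 20 ms)
Time until first ACK returns = Ttrans + RTT = 5 + 40 = 45 ms
Need W * Ttrans >= Ttrans + RTT  ->  W >= (Ttrans + RTT) / Ttrans
(Ttrans + RTT) / Ttrans = 45 / 5 = 9
W_min = ceil(9) = 9

9


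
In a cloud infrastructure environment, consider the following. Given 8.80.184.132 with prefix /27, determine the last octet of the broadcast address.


Given: IP = 8.80.184.132, prefix = /27
Host bits = 32 - 27 = 5
Network last octet = 132 AND mask = 128
Host part size = 2^5 - 1 = 31
Broadcast last octet = 128 OR 31 = 159

159


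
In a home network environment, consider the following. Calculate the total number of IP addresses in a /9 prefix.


Given: CIDR prefix /9
Host bits = 32 - 9 = 23
Total addresses = 2^23 = 8388608

8388608


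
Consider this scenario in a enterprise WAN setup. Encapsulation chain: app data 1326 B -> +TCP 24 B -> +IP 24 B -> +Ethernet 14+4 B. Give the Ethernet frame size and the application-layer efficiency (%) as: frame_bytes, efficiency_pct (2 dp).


TCP segment = 1326 + 24 = 1350 B
IP packet = 1350 + 24 = 1374 B
Ethernet frame = 1374 + 14 + 4 = 1392 B
Efficiency = app / frame = 1326 / 1392 = 0.952586 = 95.2586% -> 95.26% (2 dp)

1392, 95.26


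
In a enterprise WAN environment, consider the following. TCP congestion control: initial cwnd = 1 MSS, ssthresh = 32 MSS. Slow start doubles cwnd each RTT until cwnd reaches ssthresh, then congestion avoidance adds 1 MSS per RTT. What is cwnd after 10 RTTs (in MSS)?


RTT 0: cwnd = 1 MSS (initial)
RTT 1: cwnd = 2 MSS (slow start, doubled)
RTT 2: cwnd = 4 MSS (slow start, doubled)
RTT 3: cwnd = 8 MSS (slow start, doubled)
RTT 4: cwnd = 16 MSS (slow start, doubled)
RTT 5: cwnd = 32 MSS (slow start, doubled)
RTT 6: cwnd = 33 MSS (congestion avoidance, +1)
RTT 7: cwnd = 34 MSS (congestion avoidance, +1)
RTT 8: cwnd = 35 MSS (congestion avoidance, +1)
RTT 9: cwnd = 36 MSS (congestion avoidance, +1)
RTT 10: cwnd = 37 MSS (congestion avoidance, +1)

37


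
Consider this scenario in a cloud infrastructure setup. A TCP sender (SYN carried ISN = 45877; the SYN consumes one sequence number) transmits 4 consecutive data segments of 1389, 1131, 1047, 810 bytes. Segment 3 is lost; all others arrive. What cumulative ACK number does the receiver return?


SYN uses sequence number 45877; first data byte = ISN + 1 = 45878.
Segment 1: SEQ = 45878, len = 1389 B, covers [45878, 47266]
Segment 2: SEQ = 47267, len = 1131 B, covers [47267, 48397]
Segment 3: SEQ = 48398, len = 1047 B, covers [48398, 49444] [LOST]
Segment 4: SEQ = 49445, len = 810 B, covers [49445, 50254]
In-order data received: bytes [45878, 48397] (segments 1..2).
Segment 3 missing -> gap begins at byte 48398; later segments buffered out of order.
Cumulative ACK = next expected in-order byte = 45878 + 1389 + 1131 = 48398

48398


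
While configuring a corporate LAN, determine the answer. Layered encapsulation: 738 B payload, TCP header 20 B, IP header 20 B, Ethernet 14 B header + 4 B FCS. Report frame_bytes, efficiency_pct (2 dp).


TCP segment = 738 + 20 = 758 B
IP packet = 758 + 20 = 778 B
Ethernet frame = 778 + 14 + 4 = 796 B
Efficiency = app / frame = 738 / 796 = 0.927136 = 92.7136% -> 92.71% (2 dp)

796, 92.71


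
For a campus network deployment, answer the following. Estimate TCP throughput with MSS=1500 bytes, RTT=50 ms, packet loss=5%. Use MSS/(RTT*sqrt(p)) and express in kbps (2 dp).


Given: MSS = 1500 bytes, RTT = 50 ms, loss = 5%
RTT in seconds = 50 / 1000 = 0.05
Loss rate = 5% = 0.05
sqrt(loss) = sqrt(0.05) = 0.223606797750
Throughput (bytes/s) = 1500 / (0.05 * 0.223606797750) = 134164.0786
Throughput (kbps) = 134164.0786 * 8 / 1000 = 1073.312629 -> 1073.31 kbps (2 dp)

1073.31


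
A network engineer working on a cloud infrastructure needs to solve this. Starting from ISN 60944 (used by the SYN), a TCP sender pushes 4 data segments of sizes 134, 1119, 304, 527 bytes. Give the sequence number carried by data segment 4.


The SYN occupies sequence number ISN = 60944, so the first data byte is ISN + 1 = 60945.
SEQ of data segment i = (ISN + 1) + sum of payload sizes of segments 1..i-1.
Segment 1: SEQ = 60945, payload = 134 bytes
Segment 2: SEQ = 61079, payload = 1119 bytes
Segment 3: SEQ = 62198, payload = 304 bytes
Segment 4: SEQ = 62502, payload = 527 bytes
SEQ of segment 4 = 60945 + 134 + 1119 + 304 = 62502

62502


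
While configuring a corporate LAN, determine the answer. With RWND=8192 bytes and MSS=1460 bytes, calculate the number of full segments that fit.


Given: RWND = 8192 bytes, MSS = 1460 bytes
Full segments = floor(RWND / MSS)
Full segments = floor(8192 / 1460)
Full segments = floor(5.611) = 5

5


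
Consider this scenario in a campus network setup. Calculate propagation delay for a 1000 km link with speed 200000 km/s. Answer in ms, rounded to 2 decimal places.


Given: distance = 1000 km, speed = 200000 km/s
Delay = distance / speed = 1000 / 200000 seconds
Delay in ms = 1000 * 1000 / 200000
Delay = 5.0000 ms
Rounded to 2 dp = 5.00 ms

5.00


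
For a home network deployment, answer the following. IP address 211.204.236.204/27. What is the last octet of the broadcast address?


Given: IP = 211.204.236.204, prefix = /27
Host bits = 32 - 27 = 5
Network last octet = 204 AND mask = 192
Host part size = 2^5 - 1 = 31
Broadcast last octet = 192 OR 31 = 223

223


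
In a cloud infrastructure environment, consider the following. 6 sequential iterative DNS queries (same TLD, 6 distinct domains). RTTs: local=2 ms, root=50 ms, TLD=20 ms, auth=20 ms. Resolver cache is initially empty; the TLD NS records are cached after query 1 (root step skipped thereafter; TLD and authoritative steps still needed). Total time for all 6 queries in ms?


Lookup 1 (cold cache): local + root + TLD + auth = 2 + 50 + 20 + 20 = 92 ms
Lookups 2..6 (TLD NS cached -> skip root; new domain -> still ask TLD and auth): local + TLD + auth = 2 + 20 + 20 = 42 ms each
Remaining 5 lookups: 5 * 42 = 210 ms
Total = 92 + 210 = 302 ms

302


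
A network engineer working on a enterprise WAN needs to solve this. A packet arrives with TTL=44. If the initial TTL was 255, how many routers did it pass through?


Given: initial TTL = 255, received TTL = 44
Hops = initial TTL - received TTL
Hops = 255 - 44 = 211

211


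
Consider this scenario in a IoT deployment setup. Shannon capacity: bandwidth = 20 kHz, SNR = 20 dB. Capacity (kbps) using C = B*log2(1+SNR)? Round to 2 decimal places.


Given: B = 20 kHz, SNR = 20 dB
SNR linear = 10^(20/10) = 100
1 + SNR = 101
log2(101) = 6.6582114828
C = 20 * 1000 * 6.6582114828 = 133164.2297 bps
C = 133.164230 kbps -> 133.16 kbps (2 dp)

133.16


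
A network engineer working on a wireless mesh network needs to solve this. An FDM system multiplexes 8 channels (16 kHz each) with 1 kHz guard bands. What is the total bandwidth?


Given: 8 channels, 16 kHz each, guard = 1 kHz
Channel bandwidth = 8 * 16 = 128 kHz
Guard bands = 7 gaps * 1 kHz = 7 kHz
Total = 128 + 7 = 135 kHz

135


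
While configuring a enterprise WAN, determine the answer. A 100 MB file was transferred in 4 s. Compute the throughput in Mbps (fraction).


Given: file = 100 MB, time = 4 s
File in Mb = 100 * 8 = 800 Mb
Throughput = 800 / 4 Mbps
Throughput = 200 Mbps

200


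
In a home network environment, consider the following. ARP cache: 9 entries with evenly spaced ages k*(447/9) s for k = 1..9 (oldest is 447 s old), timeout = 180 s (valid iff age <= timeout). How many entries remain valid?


Ages are k * 447/9 s for k = 1..9 (spacing = 49.6667 s).
Entry k is valid iff k * 447/9 <= 180 iff k <= 9 * 180 / 447 = 3.6242
n_valid = floor(3.6242) = 3
(n_stale = 9 - 3 = 6)

3


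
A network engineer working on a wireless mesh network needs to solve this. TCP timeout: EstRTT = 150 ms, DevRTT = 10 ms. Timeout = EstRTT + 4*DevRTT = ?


Given: EstRTT = 150 ms, DevRTT = 10 ms
Timeout = EstRTT + 4 * DevRTT
4 * DevRTT = 4 * 10 = 40
Timeout = 150 + 40 = 190 ms

190


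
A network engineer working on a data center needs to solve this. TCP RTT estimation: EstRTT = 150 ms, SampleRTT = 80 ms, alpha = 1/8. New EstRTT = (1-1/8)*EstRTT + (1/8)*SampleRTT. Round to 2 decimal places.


Given: EstRTT = 150 ms, SampleRTT = 80 ms, alpha = 1/8
New EstRTT = (1 - alpha) * EstRTT + alpha * SampleRTT
(7/8) * 150 = 131.25
(1/8) * 80 = 10
New EstRTT = 131.25 + 10 = 141.25 ms -> 141.25 ms (2 dp)

141.25


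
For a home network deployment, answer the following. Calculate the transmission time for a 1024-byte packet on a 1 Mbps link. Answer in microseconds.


Given: packet = 1024 bytes, bandwidth = 1 Mbps
Packet in bits = 1024 * 8 = 8192 bits
Bandwidth = 1 * 10^6 = 1000000 bps
Time = 8192 / 1000000 seconds
Time in us = 8192 * 10^6 / 1000000 = 8192

8192


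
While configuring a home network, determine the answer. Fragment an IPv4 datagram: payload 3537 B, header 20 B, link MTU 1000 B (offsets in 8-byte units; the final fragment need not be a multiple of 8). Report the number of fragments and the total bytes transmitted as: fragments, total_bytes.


Max data per non-final fragment = floor((MTU - header)/8)*8 = floor((1000 - 20)/8)*8 = floor(980/8)*8 = 976 B
Final fragment needs no 8-byte alignment: it can carry up to MTU - header = 980 B
Non-final fragments needed = ceil((payload - 980) / 976) = ceil(2557/976) = ceil(2.6199) = 3
Number of fragments = 3 + 1 = 4
Fragment sizes (data): 3 * 976 B + 609 B (last, 609 <= 980 OK)
Total bytes sent = payload + n_frags * header = 3537 + 4*20 = 3537 + 80 = 3617 B

4, 3617


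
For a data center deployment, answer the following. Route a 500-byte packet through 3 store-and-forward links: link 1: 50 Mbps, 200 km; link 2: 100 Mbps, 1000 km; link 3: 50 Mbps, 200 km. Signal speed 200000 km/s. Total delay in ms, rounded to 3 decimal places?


Packet = 500 bytes = 4000 bits. Store-and-forward: sum (t_trans + t_prop) per link.
Link 1: t_trans = 4000/(50*10^6) s = 0.0800 ms; t_prop = 200/200000 s = 1.0000 ms; subtotal = 1.0800 ms
Link 2: t_trans = 4000/(100*10^6) s = 0.0400 ms; t_prop = 1000/200000 s = 5.0000 ms; subtotal = 5.0400 ms
Link 3: t_trans = 4000/(50*10^6) s = 0.0800 ms; t_prop = 200/200000 s = 1.0000 ms; subtotal = 1.0800 ms
End-to-end = 1.0800 + 5.0400 + 1.0800 = 7.2000 ms -> 7.200 ms (3 dp)

7.200


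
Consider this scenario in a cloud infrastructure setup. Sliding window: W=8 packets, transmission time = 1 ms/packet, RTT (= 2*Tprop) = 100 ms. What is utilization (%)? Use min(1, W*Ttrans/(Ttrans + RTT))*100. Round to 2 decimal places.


Given: W = 8, Ttrans = 1 ms, RTT = 100 ms (= 2 * Tprop, Tprop = 50 ms)
Cycle time = Ttrans + RTT = 1 + 100 = 101 ms (first packet sent until its ACK returns)
W * Ttrans = 8 * 1 = 8 ms of sending per cycle
W * Ttrans / (Ttrans + RTT) = 8 / 101 = 0.079208
U = min(1, 0.079208) = 0.079208
U% = 7.92%

7.92


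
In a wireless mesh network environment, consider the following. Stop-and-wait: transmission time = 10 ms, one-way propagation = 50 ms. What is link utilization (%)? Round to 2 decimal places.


Given: Ttrans = 10 ms, Tprop = 50 ms
RTT = 2 * Tprop = 2 * 50 = 100 ms
U = Ttrans / (Ttrans + RTT)
U = 10 / (10 + 100)
U = 10 / 110 = 0.090909
U% = 9.09%

9.09


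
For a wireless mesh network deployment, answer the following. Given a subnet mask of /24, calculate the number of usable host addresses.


Given: subnet mask /24
Host bits = 32 - 24 = 8
Total addresses = 2^8 = 256
Usable hosts = 256 - 2 (network + broadcast) = 254

254


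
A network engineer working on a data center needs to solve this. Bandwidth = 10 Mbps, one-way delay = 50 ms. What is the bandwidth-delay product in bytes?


Given: bandwidth = 10 Mbps, delay = 50 ms
BDP in bits = 10 * 10^6 * 50 / 1000
BDP in bits = 500000
BDP in bytes = 500000 / 8 = 62500

62500


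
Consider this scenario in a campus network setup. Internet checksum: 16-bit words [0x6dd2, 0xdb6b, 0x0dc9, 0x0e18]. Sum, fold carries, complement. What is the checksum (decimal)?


Given words: [0x6dd2, 0xdb6b, 0x0dc9, 0x0e18]
Step 1: Sum all words
Raw sum = 28114 + 56171 + 3529 + 3608 = 91422
Step 2: Fold carry: (25886 + 1) = 25887
One's complement = ~25887 & 0xFFFF = 39648

39648


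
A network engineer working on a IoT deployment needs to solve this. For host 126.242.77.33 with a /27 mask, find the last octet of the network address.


Given: IP = 126.242.77.33, prefix = /27
Subnet mask = 255.255.255.224
Last octet of IP: 33
Last octet of mask: 224
Network last octet = 33 AND 224 = 32

32


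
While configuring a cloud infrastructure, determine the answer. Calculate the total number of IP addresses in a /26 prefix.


Given: CIDR prefix /26
Host bits = 32 - 26 = 6
Total addresses = 2^6 = 64

64


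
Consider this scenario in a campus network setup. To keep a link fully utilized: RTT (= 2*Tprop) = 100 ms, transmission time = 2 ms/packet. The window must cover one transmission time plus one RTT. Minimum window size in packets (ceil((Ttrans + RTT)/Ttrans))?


Given: Ttrans = 2 ms, RTT = 100 ms (= 2 * Tprop, Tprop = 50 ms)
Time until first ACK returns = Ttrans + RTT = 2 + 100 = 102 ms
Need W * Ttrans >= Ttrans + RTT  ->  W >= (Ttrans + RTT) / Ttrans
(Ttrans + RTT) / Ttrans = 102 / 2 = 51
W_min = ceil(51) = 51

51


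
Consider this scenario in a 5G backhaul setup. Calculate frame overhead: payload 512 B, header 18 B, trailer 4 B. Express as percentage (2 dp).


Given: payload = 512 B, header = 18 B, trailer = 4 B
Overhead bytes = header + trailer = 18 + 4 = 22
Total frame = payload + overhead = 512 + 22 = 534
Overhead % = 22 / 534 * 100 = 4.1199% -> 4.12% (2 dp)

4.12


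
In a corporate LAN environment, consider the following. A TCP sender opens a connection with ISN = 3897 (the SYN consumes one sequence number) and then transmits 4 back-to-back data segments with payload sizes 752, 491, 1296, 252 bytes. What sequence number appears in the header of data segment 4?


The SYN occupies sequence number ISN = 3897, so the first data byte is ISN + 1 = 3898.
SEQ of data segment i = (ISN + 1) + sum of payload sizes of segments 1..i-1.
Segment 1: SEQ = 3898, payload = 752 bytes
Segment 2: SEQ = 4650, payload = 491 bytes
Segment 3: SEQ = 5141, payload = 1296 bytes
Segment 4: SEQ = 6437, payload = 252 bytes
SEQ of segment 4 = 3898 + 752 + 491 + 1296 = 6437

6437


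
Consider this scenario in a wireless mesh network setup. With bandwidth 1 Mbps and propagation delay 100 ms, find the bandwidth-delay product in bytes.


Given: bandwidth = 1 Mbps, delay = 100 ms
BDP in bits = 1 * 10^6 * 100 / 1000
BDP in bits = 100000
BDP in bytes = 100000 / 8 = 12500

12500


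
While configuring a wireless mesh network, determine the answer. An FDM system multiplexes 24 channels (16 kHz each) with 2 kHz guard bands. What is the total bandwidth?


Given: 24 channels, 16 kHz each, guard = 2 kHz
Channel bandwidth = 24 * 16 = 384 kHz
Guard bands = 23 gaps * 2 kHz = 46 kHz
Total = 384 + 46 = 430 kHz

430


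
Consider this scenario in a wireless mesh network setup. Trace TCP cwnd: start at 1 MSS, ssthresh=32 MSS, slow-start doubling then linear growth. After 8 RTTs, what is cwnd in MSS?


RTT 0: cwnd = 1 MSS (initial)
RTT 1: cwnd = 2 MSS (slow start, doubled)
RTT 2: cwnd = 4 MSS (slow start, doubled)
RTT 3: cwnd = 8 MSS (slow start, doubled)
RTT 4: cwnd = 16 MSS (slow start, doubled)
RTT 5: cwnd = 32 MSS (slow start, doubled)
RTT 6: cwnd = 33 MSS (congestion avoidance, +1)
RTT 7: cwnd = 34 MSS (congestion avoidance, +1)
RTT 8: cwnd = 35 MSS (congestion avoidance, +1)

35


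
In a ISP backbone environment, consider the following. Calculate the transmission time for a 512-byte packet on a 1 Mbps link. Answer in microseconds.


Given: packet = 512 bytes, bandwidth = 1 Mbps
Packet in bits = 512 * 8 = 4096 bits
Bandwidth = 1 * 10^6 = 1000000 bps
Time = 4096 / 1000000 seconds
Time in us = 4096 * 10^6 / 1000000 = 4096

4096


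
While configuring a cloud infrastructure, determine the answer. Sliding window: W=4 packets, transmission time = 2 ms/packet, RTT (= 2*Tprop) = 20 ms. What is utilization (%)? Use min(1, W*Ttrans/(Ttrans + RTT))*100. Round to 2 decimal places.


Given: W = 4, Ttrans = 2 ms, RTT = 20 ms (= 2 * Tprop, Tprop = 10 ms)
Cycle time = Ttrans + RTT = 2 + 20 = 22 ms (first packet sent until its ACK returns)
W * Ttrans = 4 * 2 = 8 ms of sending per cycle
W * Ttrans / (Ttrans + RTT) = 8 / 22 = 0.363636
U = min(1, 0.363636) = 0.363636
U% = 36.36%

36.36


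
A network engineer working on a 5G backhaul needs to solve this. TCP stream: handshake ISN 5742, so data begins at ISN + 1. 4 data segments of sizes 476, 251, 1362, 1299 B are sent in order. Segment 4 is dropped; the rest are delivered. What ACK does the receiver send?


SYN uses sequence number 5742; first data byte = ISN + 1 = 5743.
Segment 1: SEQ = 5743, len = 476 B, covers [5743, 6218]
Segment 2: SEQ = 6219, len = 251 B, covers [6219, 6469]
Segment 3: SEQ = 6470, len = 1362 B, covers [6470, 7831]
Segment 4: SEQ = 7832, len = 1299 B, covers [7832, 9130] [LOST]
In-order data received: bytes [5743, 7831] (segments 1..3).
Segment 4 missing -> gap begins at byte 7832.
Cumulative ACK = next expected in-order byte = 5743 + 476 + 251 + 1362 = 7832

7832


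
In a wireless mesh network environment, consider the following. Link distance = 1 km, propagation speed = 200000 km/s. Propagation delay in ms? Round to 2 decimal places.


Given: distance = 1 km, speed = 200000 km/s
Delay = distance / speed = 1 / 200000 seconds
Delay in ms = 1 * 1000 / 200000
Delay = 0.0050 ms
Rounded to 2 dp = 0.01 ms

0.01


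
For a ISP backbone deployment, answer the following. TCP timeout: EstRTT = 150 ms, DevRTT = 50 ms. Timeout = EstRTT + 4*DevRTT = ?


Given: EstRTT = 150 ms, DevRTT = 50 ms
Timeout = EstRTT + 4 * DevRTT
4 * DevRTT = 4 * 50 = 200
Timeout = 150 + 200 = 350 ms

350


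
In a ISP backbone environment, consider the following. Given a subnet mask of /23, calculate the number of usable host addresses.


Given: subnet mask /23
Host bits = 32 - 23 = 9
Total addresses = 2^9 = 512
Usable hosts = 512 - 2 (network + broadcast) = 510

510


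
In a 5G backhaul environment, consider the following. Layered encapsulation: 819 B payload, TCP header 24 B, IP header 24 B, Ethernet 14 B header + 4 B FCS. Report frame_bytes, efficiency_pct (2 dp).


TCP segment = 819 + 24 = 843 B
IP packet = 843 + 24 = 867 B
Ethernet frame = 867 + 14 + 4 = 885 B
Efficiency = app / frame = 819 / 885 = 0.925424 = 92.5424% -> 92.54% (2 dp)

885, 92.54


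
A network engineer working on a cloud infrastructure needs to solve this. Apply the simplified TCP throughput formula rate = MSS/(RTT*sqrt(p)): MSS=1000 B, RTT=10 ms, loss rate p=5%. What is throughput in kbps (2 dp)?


Given: MSS = 1000 bytes, RTT = 10 ms, loss = 5%
RTT in seconds = 10 / 1000 = 0.01
Loss rate = 5% = 0.05
sqrt(loss) = sqrt(0.05) = 0.223606797750
Throughput (bytes/s) = 1000 / (0.01 * 0.223606797750) = 447213.5955
Throughput (kbps) = 447213.5955 * 8 / 1000 = 3577.708764 -> 3577.71 kbps (2 dp)

3577.71


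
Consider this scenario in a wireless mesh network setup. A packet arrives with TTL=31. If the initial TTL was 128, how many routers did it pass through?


Given: initial TTL = 128, received TTL = 31
Hops = initial TTL - received TTL
Hops = 128 - 31 = 97

97


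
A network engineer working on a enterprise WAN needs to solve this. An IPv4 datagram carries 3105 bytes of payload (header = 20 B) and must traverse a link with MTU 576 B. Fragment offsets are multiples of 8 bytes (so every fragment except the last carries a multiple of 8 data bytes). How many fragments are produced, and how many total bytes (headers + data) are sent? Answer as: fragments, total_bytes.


Max data per non-final fragment = floor((MTU - header)/8)*8 = floor((576 - 20)/8)*8 = floor(556/8)*8 = 552 B
Final fragment needs no 8-byte alignment: it can carry up to MTU - header = 556 B
Non-final fragments needed = ceil((payload - 556) / 552) = ceil(2549/552) = ceil(4.6178) = 5
Number of fragments = 5 + 1 = 6
Fragment sizes (data): 5 * 552 B + 345 B (last, 345 <= 556 OK)
Total bytes sent = payload + n_frags * header = 3105 + 6*20 = 3105 + 120 = 3225 B

6, 3225


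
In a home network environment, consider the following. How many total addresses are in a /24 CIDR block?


Given: CIDR prefix /24
Host bits = 32 - 24 = 8
Total addresses = 2^8 = 256

256


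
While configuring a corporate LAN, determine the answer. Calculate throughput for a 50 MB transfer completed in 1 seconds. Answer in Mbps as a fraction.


Given: file = 50 MB, time = 1 s
File in Mb = 50 * 8 = 400 Mb
Throughput = 400 / 1 Mbps
Throughput = 400 Mbps

400


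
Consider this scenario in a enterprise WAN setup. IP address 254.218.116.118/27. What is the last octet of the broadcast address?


Given: IP = 254.218.116.118, prefix = /27
Host bits = 32 - 27 = 5
Network last octet = 118 AND mask = 96
Host part size = 2^5 - 1 = 31
Broadcast last octet = 96 OR 31 = 127

127


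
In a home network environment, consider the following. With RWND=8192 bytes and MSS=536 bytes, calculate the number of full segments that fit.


Given: RWND = 8192 bytes, MSS = 536 bytes
Full segments = floor(RWND / MSS)
Full segments = floor(8192 / 536)
Full segments = floor(15.2836) = 15

15


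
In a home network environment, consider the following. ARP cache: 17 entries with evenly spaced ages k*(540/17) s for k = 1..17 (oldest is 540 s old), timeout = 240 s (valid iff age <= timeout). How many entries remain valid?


Ages are k * 540/17 s for k = 1..17 (spacing = 31.7647 s).
Entry k is valid iff k * 540/17 <= 240 iff k <= 17 * 240 / 540 = 7.5556
n_valid = floor(7.5556) = 7
(n_stale = 17 - 7 = 10)

7


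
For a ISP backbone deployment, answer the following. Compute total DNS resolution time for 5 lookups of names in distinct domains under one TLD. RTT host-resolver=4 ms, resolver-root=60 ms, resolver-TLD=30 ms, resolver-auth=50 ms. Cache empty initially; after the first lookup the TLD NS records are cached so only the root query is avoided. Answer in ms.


Lookup 1 (cold cache): local + root + TLD + auth = 4 + 60 + 30 + 50 = 144 ms
Lookups 2..5 (TLD NS cached -> skip root; new domain -> still ask TLD and auth): local + TLD + auth = 4 + 30 + 50 = 84 ms each
Remaining 4 lookups: 4 * 84 = 336 ms
Total = 144 + 336 = 480 ms

480


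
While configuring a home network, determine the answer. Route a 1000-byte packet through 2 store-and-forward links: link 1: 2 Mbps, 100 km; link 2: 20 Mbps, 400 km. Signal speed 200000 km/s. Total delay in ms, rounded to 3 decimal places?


Packet = 1000 bytes = 8000 bits. Store-and-forward: sum (t_trans + t_prop) per link.
Link 1: t_trans = 8000/(2*10^6) s = 4.0000 ms; t_prop = 100/200000 s = 0.5000 ms; subtotal = 4.5000 ms
Link 2: t_trans = 8000/(20*10^6) s = 0.4000 ms; t_prop = 400/200000 s = 2.0000 ms; subtotal = 2.4000 ms
End-to-end = 4.5000 + 2.4000 = 6.9000 ms -> 6.900 ms (3 dp)

6.900


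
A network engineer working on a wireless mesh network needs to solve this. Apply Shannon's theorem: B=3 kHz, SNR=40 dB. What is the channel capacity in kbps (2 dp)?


Given: B = 3 kHz, SNR = 40 dB
SNR linear = 10^(40/10) = 10000
1 + SNR = 10001
log2(10001) = 13.2878566418
C = 3 * 1000 * 13.2878566418 = 39863.5699 bps
C = 39.863570 kbps -> 39.86 kbps (2 dp)

39.86


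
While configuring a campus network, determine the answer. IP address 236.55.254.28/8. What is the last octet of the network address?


Given: IP = 236.55.254.28, prefix = /8
Subnet mask = 255.0.0.0
Last octet of IP: 28
Last octet of mask: 0
Network last octet = 28 AND 0 = 0

0


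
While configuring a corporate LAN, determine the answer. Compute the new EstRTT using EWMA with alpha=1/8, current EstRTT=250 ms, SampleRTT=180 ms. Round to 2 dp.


Given: EstRTT = 250 ms, SampleRTT = 180 ms, alpha = 1/8
New EstRTT = (1 - alpha) * EstRTT + alpha * SampleRTT
(7/8) * 250 = 218.75
(1/8) * 180 = 22.5
New EstRTT = 218.75 + 22.5 = 241.25 ms -> 241.25 ms (2 dp)

241.25


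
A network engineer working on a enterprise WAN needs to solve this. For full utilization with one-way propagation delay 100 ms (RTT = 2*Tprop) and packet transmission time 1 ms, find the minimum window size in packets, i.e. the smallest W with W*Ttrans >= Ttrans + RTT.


Given: Ttrans = 1 ms, RTT = 200 ms (= 2 * Tprop, Tprop = 100 ms)
Time until first ACK returns = Ttrans + RTT = 1 + 200 = 201 ms
Need W * Ttrans >= Ttrans + RTT  ->  W >= (Ttrans + RTT) / Ttrans
(Ttrans + RTT) / Ttrans = 201 / 1 = 201
W_min = ceil(201) = 201

201


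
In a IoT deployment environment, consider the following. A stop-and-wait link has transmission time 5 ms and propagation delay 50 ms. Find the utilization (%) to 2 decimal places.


Given: Ttrans = 5 ms, Tprop = 50 ms
RTT = 2 * Tprop = 2 * 50 = 100 ms
U = Ttrans / (Ttrans + RTT)
U = 5 / (5 + 100)
U = 5 / 105 = 0.047619
U% = 4.76%

4.76


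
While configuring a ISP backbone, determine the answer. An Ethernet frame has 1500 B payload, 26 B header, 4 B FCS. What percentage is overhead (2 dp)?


Given: payload = 1500 B, header = 26 B, trailer = 4 B
Overhead bytes = header + trailer = 26 + 4 = 30
Total frame = payload + overhead = 1500 + 30 = 1530
Overhead % = 30 / 1530 * 100 = 1.9608% -> 1.96% (2 dp)

1.96


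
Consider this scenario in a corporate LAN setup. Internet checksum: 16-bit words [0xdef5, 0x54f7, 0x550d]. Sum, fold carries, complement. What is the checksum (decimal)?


Given words: [0xdef5, 0x54f7, 0x550d]
Step 1: Sum all words
Raw sum = 57077 + 21751 + 21773 = 100601
Step 2: Fold carry: (35065 + 1) = 35066
One's complement = ~35066 & 0xFFFF = 30469

30469


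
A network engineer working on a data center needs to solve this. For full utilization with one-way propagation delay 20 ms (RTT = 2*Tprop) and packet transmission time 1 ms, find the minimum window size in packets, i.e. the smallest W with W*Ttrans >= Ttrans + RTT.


Given: Ttrans = 1 ms, RTT = 40 ms (= 2 * Tprop, Tprop = 20 ms)
Time until first ACK returns = Ttrans + RTT = 1 + 40 = 41 ms
Need W * Ttrans >= Ttrans + RTT  ->  W >= (Ttrans + RTT) / Ttrans
(Ttrans + RTT) / Ttrans = 41 / 1 = 41
W_min = ceil(41) = 41

41


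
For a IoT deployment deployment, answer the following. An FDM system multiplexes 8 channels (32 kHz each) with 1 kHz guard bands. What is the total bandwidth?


Given: 8 channels, 32 kHz each, guard = 1 kHz
Channel bandwidth = 8 * 32 = 256 kHz
Guard bands = 7 gaps * 1 kHz = 7 kHz
Total = 256 + 7 = 263 kHz

263


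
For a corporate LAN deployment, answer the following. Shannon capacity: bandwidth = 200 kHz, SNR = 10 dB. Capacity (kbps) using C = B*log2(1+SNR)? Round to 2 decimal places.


Given: B = 200 kHz, SNR = 10 dB
SNR linear = 10^(10/10) = 10
1 + SNR = 11
log2(11) = 3.4594316186
C = 200 * 1000 * 3.4594316186 = 691886.3237 bps
C = 691.886324 kbps -> 691.89 kbps (2 dp)

691.89


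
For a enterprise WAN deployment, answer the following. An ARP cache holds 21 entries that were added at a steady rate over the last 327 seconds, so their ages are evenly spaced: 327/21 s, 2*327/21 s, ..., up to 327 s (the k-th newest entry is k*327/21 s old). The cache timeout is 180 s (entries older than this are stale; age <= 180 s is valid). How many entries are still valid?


Ages are k * 327/21 s for k = 1..21 (spacing = 15.5714 s).
Entry k is valid iff k * 327/21 <= 180 iff k <= 21 * 180 / 327 = 11.5596
n_valid = floor(11.5596) = 11
(n_stale = 21 - 11 = 10)

11


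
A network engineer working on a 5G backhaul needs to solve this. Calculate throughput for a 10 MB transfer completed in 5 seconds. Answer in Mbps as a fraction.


Given: file = 10 MB, time = 5 s
File in Mb = 10 * 8 = 80 Mb
Throughput = 80 / 5 Mbps
Throughput = 16 Mbps

16


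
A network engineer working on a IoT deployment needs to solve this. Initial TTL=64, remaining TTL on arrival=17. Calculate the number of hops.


Given: initial TTL = 64, received TTL = 17
Hops = initial TTL - received TTL
Hops = 64 - 17 = 47

47


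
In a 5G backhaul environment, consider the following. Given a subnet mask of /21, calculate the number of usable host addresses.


Given: subnet mask /21
Host bits = 32 - 21 = 11
Total addresses = 2^11 = 2048
Usable hosts = 2048 - 2 (network + broadcast) = 2046

2046


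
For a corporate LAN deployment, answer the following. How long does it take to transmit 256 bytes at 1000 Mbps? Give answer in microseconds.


Given: packet = 256 bytes, bandwidth = 1000 Mbps
Packet in bits = 256 * 8 = 2048 bits
Bandwidth = 1000 * 10^6 = 1000000000 bps
Time = 2048 / 1000000000 seconds
Time in us = 2048 * 10^6 / 1000000000 = 2.048

2.048


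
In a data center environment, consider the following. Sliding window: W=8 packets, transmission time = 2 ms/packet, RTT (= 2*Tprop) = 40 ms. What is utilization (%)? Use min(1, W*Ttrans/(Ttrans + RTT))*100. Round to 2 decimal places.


Given: W = 8, Ttrans = 2 ms, RTT = 40 ms (= 2 * Tprop, Tprop = 20 ms)
Cycle time = Ttrans + RTT = 2 + 40 = 42 ms (first packet sent until its ACK returns)
W * Ttrans = 8 * 2 = 16 ms of sending per cycle
W * Ttrans / (Ttrans + RTT) = 16 / 42 = 0.380952
U = min(1, 0.380952) = 0.380952
U% = 38.10%

38.10


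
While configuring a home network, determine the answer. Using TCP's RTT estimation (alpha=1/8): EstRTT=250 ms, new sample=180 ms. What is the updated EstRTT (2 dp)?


Given: EstRTT = 250 ms, SampleRTT = 180 ms, alpha = 1/8
New EstRTT = (1 - alpha) * EstRTT + alpha * SampleRTT
(7/8) * 250 = 218.75
(1/8) * 180 = 22.5
New EstRTT = 218.75 + 22.5 = 241.25 ms -> 241.25 ms (2 dp)

241.25


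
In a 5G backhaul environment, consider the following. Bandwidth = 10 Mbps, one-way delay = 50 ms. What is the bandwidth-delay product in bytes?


Given: bandwidth = 10 Mbps, delay = 50 ms
BDP in bits = 10 * 10^6 * 50 / 1000
BDP in bits = 500000
BDP in bytes = 500000 / 8 = 62500

62500


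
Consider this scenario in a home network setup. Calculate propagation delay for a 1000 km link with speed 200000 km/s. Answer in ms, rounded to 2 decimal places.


Given: distance = 1000 km, speed = 200000 km/s
Delay = distance / speed = 1000 / 200000 seconds
Delay in ms = 1000 * 1000 / 200000
Delay = 5.0000 ms
Rounded to 2 dp = 5.00 ms

5.00


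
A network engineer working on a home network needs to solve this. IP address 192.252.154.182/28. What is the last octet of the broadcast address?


Given: IP = 192.252.154.182, prefix = /28
Host bits = 32 - 28 = 4
Network last octet = 182 AND mask = 176
Host part size = 2^4 - 1 = 15
Broadcast last octet = 176 OR 15 = 191

191


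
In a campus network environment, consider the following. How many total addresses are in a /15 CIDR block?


Given: CIDR prefix /15
Host bits = 32 - 15 = 17
Total addresses = 2^17 = 131072

131072


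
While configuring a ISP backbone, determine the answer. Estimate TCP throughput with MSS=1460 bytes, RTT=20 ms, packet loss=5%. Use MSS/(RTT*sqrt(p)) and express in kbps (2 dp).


Given: MSS = 1460 bytes, RTT = 20 ms, loss = 5%
RTT in seconds = 20 / 1000 = 0.02
Loss rate = 5% = 0.05
sqrt(loss) = sqrt(0.05) = 0.223606797750
Throughput (bytes/s) = 1460 / (0.02 * 0.223606797750) = 326465.9247
Throughput (kbps) = 326465.9247 * 8 / 1000 = 2611.727398 -> 2611.73 kbps (2 dp)

2611.73


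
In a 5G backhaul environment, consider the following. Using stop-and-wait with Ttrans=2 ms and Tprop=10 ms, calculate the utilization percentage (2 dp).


Given: Ttrans = 2 ms, Tprop = 10 ms
RTT = 2 * Tprop = 2 * 10 = 20 ms
U = Ttrans / (Ttrans + RTT)
U = 2 / (2 + 20)
U = 2 / 22 = 0.090909
U% = 9.09%

9.09


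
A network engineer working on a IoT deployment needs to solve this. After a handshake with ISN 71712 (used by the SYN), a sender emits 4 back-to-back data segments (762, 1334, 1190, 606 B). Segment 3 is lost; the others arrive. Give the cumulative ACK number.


SYN uses sequence number 71712; first data byte = ISN + 1 = 71713.
Segment 1: SEQ = 71713, len = 762 B, covers [71713, 72474]
Segment 2: SEQ = 72475, len = 1334 B, covers [72475, 73808]
Segment 3: SEQ = 73809, len = 1190 B, covers [73809, 74998] [LOST]
Segment 4: SEQ = 74999, len = 606 B, covers [74999, 75604]
In-order data received: bytes [71713, 73808] (segments 1..2).
Segment 3 missing -> gap begins at byte 73809; later segments buffered out of order.
Cumulative ACK = next expected in-order byte = 71713 + 762 + 1334 = 73809

73809


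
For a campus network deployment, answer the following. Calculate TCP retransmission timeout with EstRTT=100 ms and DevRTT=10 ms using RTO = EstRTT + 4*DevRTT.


Given: EstRTT = 100 ms, DevRTT = 10 ms
Timeout = EstRTT + 4 * DevRTT
4 * DevRTT = 4 * 10 = 40
Timeout = 100 + 40 = 140 ms

140


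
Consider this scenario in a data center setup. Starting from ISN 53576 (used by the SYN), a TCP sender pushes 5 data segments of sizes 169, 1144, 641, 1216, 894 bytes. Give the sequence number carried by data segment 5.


The SYN occupies sequence number ISN = 53576, so the first data byte is ISN + 1 = 53577.
SEQ of data segment i = (ISN + 1) + sum of payload sizes of segments 1..i-1.
Segment 1: SEQ = 53577, payload = 169 bytes
Segment 2: SEQ = 53746, payload = 1144 bytes
Segment 3: SEQ = 54890, payload = 641 bytes
Segment 4: SEQ = 55531, payload = 1216 bytes
Segment 5: SEQ = 56747, payload = 894 bytes
SEQ of segment 5 = 53577 + 169 + 1144 + 641 + 1216 = 56747

56747


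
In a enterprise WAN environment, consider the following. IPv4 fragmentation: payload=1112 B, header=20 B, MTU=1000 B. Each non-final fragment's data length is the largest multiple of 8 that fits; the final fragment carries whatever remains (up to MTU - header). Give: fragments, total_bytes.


Max data per non-final fragment = floor((MTU - header)/8)*8 = floor((1000 - 20)/8)*8 = floor(980/8)*8 = 976 B
Final fragment needs no 8-byte alignment: it can carry up to MTU - header = 980 B
Non-final fragments needed = ceil((payload - 980) / 976) = ceil(132/976) = ceil(0.1352) = 1
Number of fragments = 1 + 1 = 2
Fragment sizes (data): 1 * 976 B + 136 B (last, 136 <= 980 OK)
Total bytes sent = payload + n_frags * header = 1112 + 2*20 = 1112 + 40 = 1152 B

2, 1152


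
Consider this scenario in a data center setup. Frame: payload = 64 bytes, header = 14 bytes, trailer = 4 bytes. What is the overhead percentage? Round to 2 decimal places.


Given: payload = 64 B, header = 14 B, trailer = 4 B
Overhead bytes = header + trailer = 14 + 4 = 18
Total frame = payload + overhead = 64 + 18 = 82
Overhead % = 18 / 82 * 100 = 21.9512% -> 21.95% (2 dp)

21.95


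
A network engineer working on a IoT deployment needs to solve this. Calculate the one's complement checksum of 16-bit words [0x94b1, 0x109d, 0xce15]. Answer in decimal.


Given words: [0x94b1, 0x109d, 0xce15]
Step 1: Sum all words
Raw sum = 38065 + 4253 + 52757 = 95075
Step 2: Fold carry: (29539 + 1) = 29540
One's complement = ~29540 & 0xFFFF = 35995

35995


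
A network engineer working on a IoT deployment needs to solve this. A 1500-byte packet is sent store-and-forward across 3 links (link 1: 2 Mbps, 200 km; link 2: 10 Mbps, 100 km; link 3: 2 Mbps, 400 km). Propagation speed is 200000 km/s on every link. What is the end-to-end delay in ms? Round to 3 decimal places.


Packet = 1500 bytes = 12000 bits. Store-and-forward: sum (t_trans + t_prop) per link.
Link 1: t_trans = 12000/(2*10^6) s = 6.0000 ms; t_prop = 200/200000 s = 1.0000 ms; subtotal = 7.0000 ms
Link 2: t_trans = 12000/(10*10^6) s = 1.2000 ms; t_prop = 100/200000 s = 0.5000 ms; subtotal = 1.7000 ms
Link 3: t_trans = 12000/(2*10^6) s = 6.0000 ms; t_prop = 400/200000 s = 2.0000 ms; subtotal = 8.0000 ms
End-to-end = 7.0000 + 1.7000 + 8.0000 = 16.7000 ms -> 16.700 ms (3 dp)

16.700


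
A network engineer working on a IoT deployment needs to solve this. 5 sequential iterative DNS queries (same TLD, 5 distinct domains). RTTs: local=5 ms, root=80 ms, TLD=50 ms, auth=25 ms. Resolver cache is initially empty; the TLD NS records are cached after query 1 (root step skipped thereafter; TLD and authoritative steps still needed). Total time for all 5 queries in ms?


Lookup 1 (cold cache): local + root + TLD + auth = 5 + 80 + 50 + 25 = 160 ms
Lookups 2..5 (TLD NS cached -> skip root; new domain -> still ask TLD and auth): local + TLD + auth = 5 + 50 + 25 = 80 ms each
Remaining 4 lookups: 4 * 80 = 320 ms
Total = 160 + 320 = 480 ms

480
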